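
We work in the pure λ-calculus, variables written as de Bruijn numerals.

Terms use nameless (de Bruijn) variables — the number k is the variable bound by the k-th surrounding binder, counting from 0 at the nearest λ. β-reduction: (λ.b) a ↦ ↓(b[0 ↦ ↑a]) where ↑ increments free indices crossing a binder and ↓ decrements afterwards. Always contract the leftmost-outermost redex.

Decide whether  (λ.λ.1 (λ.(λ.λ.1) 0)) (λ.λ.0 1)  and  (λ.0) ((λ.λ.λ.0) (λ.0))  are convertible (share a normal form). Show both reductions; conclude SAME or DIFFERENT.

Answer: DIFFERENT — A ⇓ λ.λ.0 (λ.λ.1), B ⇓ λ.λ.0

Working:
Term A:
  start: (λ.λ.1 (λ.(λ.λ.1) 0)) (λ.λ.0 1)
  step 1: λ.(λ.λ.0 1) (λ.(λ.λ.1) 0)
  step 2: λ.λ.0 (λ.(λ.λ.1) 0)
  step 3: λ.λ.0 (λ.λ.1)

Term B:
  start: (λ.0) ((λ.λ.λ.0) (λ.0))
  step 1: (λ.λ.λ.0) (λ.0)
  step 2: λ.λ.0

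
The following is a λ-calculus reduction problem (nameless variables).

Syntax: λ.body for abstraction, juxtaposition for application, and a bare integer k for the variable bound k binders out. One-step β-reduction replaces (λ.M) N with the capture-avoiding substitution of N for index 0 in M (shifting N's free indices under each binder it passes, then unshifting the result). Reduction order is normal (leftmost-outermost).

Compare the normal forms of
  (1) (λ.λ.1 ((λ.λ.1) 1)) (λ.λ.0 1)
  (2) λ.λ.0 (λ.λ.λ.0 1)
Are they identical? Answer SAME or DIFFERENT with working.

Term A:
  start: (λ.λ.1 ((λ.λ.1) 1)) (λ.λ.0 1)
  step 1: λ.(λ.λ.0 1) ((λ.λ.1) (λ.λ.0 1))
  step 2: λ.λ.0 ((λ.λ.1) (λ.λ.0 1))
  step 3: λ.λ.0 (λ.λ.λ.0 1)

Term B:
  start: λ.λ.0 (λ.λ.λ.0 1)

Answer: SAME — A ⇓ λ.λ.0 (λ.λ.λ.0 1), B ⇓ λ.λ.0 (λ.λ.λ.0 1)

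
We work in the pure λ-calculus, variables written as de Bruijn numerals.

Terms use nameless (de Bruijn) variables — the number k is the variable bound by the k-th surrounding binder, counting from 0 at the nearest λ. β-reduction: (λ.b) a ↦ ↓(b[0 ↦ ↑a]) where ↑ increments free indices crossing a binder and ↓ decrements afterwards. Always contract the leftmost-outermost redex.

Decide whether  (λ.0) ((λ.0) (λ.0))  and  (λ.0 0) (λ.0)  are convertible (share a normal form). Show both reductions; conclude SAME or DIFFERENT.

Term A:
  start: (λ.0) ((λ.0) (λ.0))
  [1] (λ.0) (λ.0)
  [2] λ.0

Term B:
  start: (λ.0 0) (λ.0)
  [1] (λ.0) (λ.0)
  [2] λ.0

Answer: SAME — A ⇓ λ.0, B ⇓ λ.0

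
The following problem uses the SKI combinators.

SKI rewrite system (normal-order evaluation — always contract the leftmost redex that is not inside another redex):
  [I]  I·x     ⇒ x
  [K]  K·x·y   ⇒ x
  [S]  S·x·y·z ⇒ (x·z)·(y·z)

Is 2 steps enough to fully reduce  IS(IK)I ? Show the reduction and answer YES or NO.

  start: IS(IK)I
  step 1: S(IK)I
  step 2: SKI

Answer: YES — reaches normal form SKI in 2 ≤ 2 steps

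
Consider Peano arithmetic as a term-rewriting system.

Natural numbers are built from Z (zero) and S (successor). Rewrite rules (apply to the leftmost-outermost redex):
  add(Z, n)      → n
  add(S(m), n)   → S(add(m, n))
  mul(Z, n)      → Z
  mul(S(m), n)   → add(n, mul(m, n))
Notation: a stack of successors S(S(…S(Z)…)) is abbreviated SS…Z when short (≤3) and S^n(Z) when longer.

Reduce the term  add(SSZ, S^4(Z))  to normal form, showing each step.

  start: add(SSZ, S^4(Z))
  →1  S(add(SZ, S^4(Z)))
  →2  S(S(add(Z, S^4(Z))))
  →3  S^6(Z)

Answer: normal form = S^6(Z)  (in 3 steps)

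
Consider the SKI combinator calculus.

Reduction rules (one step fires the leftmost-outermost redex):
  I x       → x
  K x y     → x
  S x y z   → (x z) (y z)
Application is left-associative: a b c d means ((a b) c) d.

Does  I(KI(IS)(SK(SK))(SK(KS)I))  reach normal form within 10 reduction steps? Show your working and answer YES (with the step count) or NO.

  start: I(KI(IS)(SK(SK))(SK(KS)I))
  →1  KI(IS)(SK(SK))(SK(KS)I)
  →2  I(SK(SK))(SK(KS)I)
  →3  SK(SK)(SK(KS)I)
  →4  K(SK(KS)I)(SK(SK(KS)I))
  →5  SK(KS)I
  →6  KI(KSI)
  →7  I

Answer: YES — reaches normal form I in 7 ≤ 10 steps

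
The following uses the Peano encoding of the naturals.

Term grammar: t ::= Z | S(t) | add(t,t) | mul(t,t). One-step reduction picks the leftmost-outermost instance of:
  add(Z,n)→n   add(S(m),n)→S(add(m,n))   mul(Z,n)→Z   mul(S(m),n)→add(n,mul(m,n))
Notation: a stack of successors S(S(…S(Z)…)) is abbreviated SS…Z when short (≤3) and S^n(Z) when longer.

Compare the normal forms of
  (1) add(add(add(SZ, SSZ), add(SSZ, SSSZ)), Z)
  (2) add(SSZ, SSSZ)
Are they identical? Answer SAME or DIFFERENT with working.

Term A:
  start: add(add(add(SZ, SSZ), add(SSZ, SSSZ)), Z)
  [1] add(add(S(add(Z, SSZ)), add(SSZ, SSSZ)), Z)
  [2] add(S(add(add(Z, SSZ), add(SSZ, SSSZ))), Z)
  [3] S(add(add(add(Z, SSZ), add(SSZ, SSSZ)), Z))
  [4] S(add(add(SSZ, add(SSZ, SSSZ)), Z))
  [5] S(add(S(add(SZ, add(SSZ, SSSZ))), Z))
  [6] S(S(add(add(SZ, add(SSZ, SSSZ)), Z)))
  [7] S(S(add(S(add(Z, add(SSZ, SSSZ))), Z)))
  [8] S(S(S(add(add(Z, add(SSZ, SSSZ)), Z))))
  [9] S(S(S(add(add(SSZ, SSSZ), Z))))
  [10] S(S(S(add(S(add(SZ, SSSZ)), Z))))
  [11] S(S(S(S(add(add(SZ, SSSZ), Z)))))
  [12] S(S(S(S(add(S(add(Z, SSSZ)), Z)))))
  [13] S(S(S(S(S(add(add(Z, SSSZ), Z))))))
  [14] S(S(S(S(S(add(SSSZ, Z))))))
  [15] S(S(S(S(S(S(add(SSZ, Z)))))))
  [16] S(S(S(S(S(S(S(add(SZ, Z))))))))
  [17] S(S(S(S(S(S(S(S(add(Z, Z)))))))))
  [18] S^8(Z)

Term B:
  start: add(SSZ, SSSZ)
  [1] S(add(SZ, SSSZ))
  [2] S(S(add(Z, SSSZ)))
  [3] S^5(Z)

Answer: DIFFERENT — A ⇓ S^8(Z), B ⇓ S^5(Z)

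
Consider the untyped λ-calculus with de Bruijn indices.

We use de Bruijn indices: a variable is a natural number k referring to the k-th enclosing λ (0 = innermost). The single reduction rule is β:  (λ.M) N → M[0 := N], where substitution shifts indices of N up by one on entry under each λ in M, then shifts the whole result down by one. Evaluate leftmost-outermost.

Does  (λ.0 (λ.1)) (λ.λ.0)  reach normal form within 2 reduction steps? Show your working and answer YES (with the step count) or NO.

Answer: YES — reaches normal form λ.0 in 2 ≤ 2 steps

Working:
  start: (λ.0 (λ.1)) (λ.λ.0)
  step 1: (λ.λ.0) (λ.λ.λ.0)
  step 2: λ.0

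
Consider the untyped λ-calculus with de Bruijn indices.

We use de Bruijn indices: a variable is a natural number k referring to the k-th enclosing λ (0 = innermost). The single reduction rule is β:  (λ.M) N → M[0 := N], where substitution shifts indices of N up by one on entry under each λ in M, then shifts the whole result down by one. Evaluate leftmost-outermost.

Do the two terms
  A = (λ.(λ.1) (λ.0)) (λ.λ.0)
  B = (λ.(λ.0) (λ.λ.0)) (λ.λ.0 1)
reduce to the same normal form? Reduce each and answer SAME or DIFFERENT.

Term A:
  start: (λ.(λ.1) (λ.0)) (λ.λ.0)
  [1] (λ.λ.λ.0) (λ.0)
  [2] λ.λ.0

Term B:
  start: (λ.(λ.0) (λ.λ.0)) (λ.λ.0 1)
  [1] (λ.0) (λ.λ.0)
  [2] λ.λ.0

Answer: SAME — A ⇓ λ.λ.0, B ⇓ λ.λ.0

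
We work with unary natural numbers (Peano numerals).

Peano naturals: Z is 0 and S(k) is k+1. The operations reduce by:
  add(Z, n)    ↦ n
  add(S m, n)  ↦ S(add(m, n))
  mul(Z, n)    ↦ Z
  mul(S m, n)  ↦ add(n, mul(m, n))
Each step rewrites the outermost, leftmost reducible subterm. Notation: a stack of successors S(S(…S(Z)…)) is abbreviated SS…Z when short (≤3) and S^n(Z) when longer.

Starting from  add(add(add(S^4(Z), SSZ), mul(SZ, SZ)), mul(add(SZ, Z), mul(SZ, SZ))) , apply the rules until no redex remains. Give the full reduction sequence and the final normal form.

Answer: normal form = S^8(Z)  (in 34 steps)

Reduction:
  start: add(add(add(S^4(Z), SSZ), mul(SZ, SZ)), mul(add(SZ, Z), mul(SZ, SZ)))
  step 1: add(add(S(add(SSSZ, SSZ)), mul(SZ, SZ)), mul(add(SZ, Z), mul(SZ, SZ)))
  step 2: add(S(add(add(SSSZ, SSZ), mul(SZ, SZ))), mul(add(SZ, Z), mul(SZ, SZ)))
  step 3: S(add(add(add(SSSZ, SSZ), mul(SZ, SZ)), mul(add(SZ, Z), mul(SZ, SZ))))
  step 4: S(add(add(S(add(SSZ, SSZ)), mul(SZ, SZ)), mul(add(SZ, Z), mul(SZ, SZ))))
  step 5: S(add(S(add(add(SSZ, SSZ), mul(SZ, SZ))), mul(add(SZ, Z), mul(SZ, SZ))))
  step 6: S(S(add(add(add(SSZ, SSZ), mul(SZ, SZ)), mul(add(SZ, Z), mul(SZ, SZ)))))
  step 7: S(S(add(add(S(add(SZ, SSZ)), mul(SZ, SZ)), mul(add(SZ, Z), mul(SZ, SZ)))))
  step 8: S(S(add(S(add(add(SZ, SSZ), mul(SZ, SZ))), mul(add(SZ, Z), mul(SZ, SZ)))))
  step 9: S(S(S(add(add(add(SZ, SSZ), mul(SZ, SZ)), mul(add(SZ, Z), mul(SZ, SZ))))))
  step 10: S(S(S(add(add(S(add(Z, SSZ)), mul(SZ, SZ)), mul(add(SZ, Z), mul(SZ, SZ))))))
  step 11: S(S(S(add(S(add(add(Z, SSZ), mul(SZ, SZ))), mul(add(SZ, Z), mul(SZ, SZ))))))
  step 12: S(S(S(S(add(add(add(Z, SSZ), mul(SZ, SZ)), mul(add(SZ, Z), mul(SZ, SZ)))))))
  step 13: S(S(S(S(add(add(SSZ, mul(SZ, SZ)), mul(add(SZ, Z), mul(SZ, SZ)))))))
  step 14: S(S(S(S(add(S(add(SZ, mul(SZ, SZ))), mul(add(SZ, Z), mul(SZ, SZ)))))))
  step 15: S(S(S(S(S(add(add(SZ, mul(SZ, SZ)), mul(add(SZ, Z), mul(SZ, SZ))))))))
  step 16: S(S(S(S(S(add(S(add(Z, mul(SZ, SZ))), mul(add(SZ, Z), mul(SZ, SZ))))))))
  step 17: S(S(S(S(S(S(add(add(Z, mul(SZ, SZ)), mul(add(SZ, Z), mul(SZ, SZ)))))))))
  step 18: S(S(S(S(S(S(add(mul(SZ, SZ), mul(add(SZ, Z), mul(SZ, SZ)))))))))
  step 19: S(S(S(S(S(S(add(add(SZ, mul(Z, SZ)), mul(add(SZ, Z), mul(SZ, SZ)))))))))
  step 20: S(S(S(S(S(S(add(S(add(Z, mul(Z, SZ))), mul(add(SZ, Z), mul(SZ, SZ)))))))))
  step 21: S(S(S(S(S(S(S(add(add(Z, mul(Z, SZ)), mul(add(SZ, Z), mul(SZ, SZ))))))))))
  step 22: S(S(S(S(S(S(S(add(mul(Z, SZ), mul(add(SZ, Z), mul(SZ, SZ))))))))))
  step 23: S(S(S(S(S(S(S(add(Z, mul(add(SZ, Z), mul(SZ, SZ))))))))))
  step 24: S(S(S(S(S(S(S(mul(add(SZ, Z), mul(SZ, SZ)))))))))
  step 25: S(S(S(S(S(S(S(mul(S(add(Z, Z)), mul(SZ, SZ)))))))))
  step 26: S(S(S(S(S(S(S(add(mul(SZ, SZ), mul(add(Z, Z), mul(SZ, SZ))))))))))
  step 27: S(S(S(S(S(S(S(add(add(SZ, mul(Z, SZ)), mul(add(Z, Z), mul(SZ, SZ))))))))))
  step 28: S(S(S(S(S(S(S(add(S(add(Z, mul(Z, SZ))), mul(add(Z, Z), mul(SZ, SZ))))))))))
  step 29: S(S(S(S(S(S(S(S(add(add(Z, mul(Z, SZ)), mul(add(Z, Z), mul(SZ, SZ)))))))))))
  step 30: S(S(S(S(S(S(S(S(add(mul(Z, SZ), mul(add(Z, Z), mul(SZ, SZ)))))))))))
  step 31: S(S(S(S(S(S(S(S(add(Z, mul(add(Z, Z), mul(SZ, SZ)))))))))))
  step 32: S(S(S(S(S(S(S(S(mul(add(Z, Z), mul(SZ, SZ))))))))))
  step 33: S(S(S(S(S(S(S(S(mul(Z, mul(SZ, SZ))))))))))
  step 34: S^8(Z)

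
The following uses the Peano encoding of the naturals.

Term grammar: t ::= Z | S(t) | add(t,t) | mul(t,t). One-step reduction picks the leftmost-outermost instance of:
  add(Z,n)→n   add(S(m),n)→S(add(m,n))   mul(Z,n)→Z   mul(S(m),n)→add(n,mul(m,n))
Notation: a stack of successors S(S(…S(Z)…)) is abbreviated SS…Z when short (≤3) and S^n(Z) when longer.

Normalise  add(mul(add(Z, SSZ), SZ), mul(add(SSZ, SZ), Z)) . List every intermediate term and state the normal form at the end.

Answer: normal form = SSZ  (in 21 steps)

Reduction:
  start: add(mul(add(Z, SSZ), SZ), mul(add(SSZ, SZ), Z))
  →1  add(mul(SSZ, SZ), mul(add(SSZ, SZ), Z))
  →2  add(add(SZ, mul(SZ, SZ)), mul(add(SSZ, SZ), Z))
  →3  add(S(add(Z, mul(SZ, SZ))), mul(add(SSZ, SZ), Z))
  →4  S(add(add(Z, mul(SZ, SZ)), mul(add(SSZ, SZ), Z)))
  →5  S(add(mul(SZ, SZ), mul(add(SSZ, SZ), Z)))
  →6  S(add(add(SZ, mul(Z, SZ)), mul(add(SSZ, SZ), Z)))
  →7  S(add(S(add(Z, mul(Z, SZ))), mul(add(SSZ, SZ), Z)))
  →8  S(S(add(add(Z, mul(Z, SZ)), mul(add(SSZ, SZ), Z))))
  →9  S(S(add(mul(Z, SZ), mul(add(SSZ, SZ), Z))))
  →10  S(S(add(Z, mul(add(SSZ, SZ), Z))))
  →11  S(S(mul(add(SSZ, SZ), Z)))
  →12  S(S(mul(S(add(SZ, SZ)), Z)))
  →13  S(S(add(Z, mul(add(SZ, SZ), Z))))
  →14  S(S(mul(add(SZ, SZ), Z)))
  →15  S(S(mul(S(add(Z, SZ)), Z)))
  →16  S(S(add(Z, mul(add(Z, SZ), Z))))
  →17  S(S(mul(add(Z, SZ), Z)))
  →18  S(S(mul(SZ, Z)))
  →19  S(S(add(Z, mul(Z, Z))))
  →20  S(S(mul(Z, Z)))
  →21  SSZ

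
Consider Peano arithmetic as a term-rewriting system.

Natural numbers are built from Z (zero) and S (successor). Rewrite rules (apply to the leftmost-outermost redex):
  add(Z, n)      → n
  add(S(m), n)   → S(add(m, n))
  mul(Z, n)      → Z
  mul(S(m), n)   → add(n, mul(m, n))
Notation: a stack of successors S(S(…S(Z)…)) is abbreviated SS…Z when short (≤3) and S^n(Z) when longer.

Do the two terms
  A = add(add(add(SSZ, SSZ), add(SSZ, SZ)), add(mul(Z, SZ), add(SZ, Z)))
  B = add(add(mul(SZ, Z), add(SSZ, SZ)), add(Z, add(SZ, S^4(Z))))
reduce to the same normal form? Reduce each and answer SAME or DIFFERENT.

Term A:
  start: add(add(add(SSZ, SSZ), add(SSZ, SZ)), add(mul(Z, SZ), add(SZ, Z)))
  [1] add(add(S(add(SZ, SSZ)), add(SSZ, SZ)), add(mul(Z, SZ), add(SZ, Z)))
  [2] add(S(add(add(SZ, SSZ), add(SSZ, SZ))), add(mul(Z, SZ), add(SZ, Z)))
  [3] S(add(add(add(SZ, SSZ), add(SSZ, SZ)), add(mul(Z, SZ), add(SZ, Z))))
  [4] S(add(add(S(add(Z, SSZ)), add(SSZ, SZ)), add(mul(Z, SZ), add(SZ, Z))))
  [5] S(add(S(add(add(Z, SSZ), add(SSZ, SZ))), add(mul(Z, SZ), add(SZ, Z))))
  [6] S(S(add(add(add(Z, SSZ), add(SSZ, SZ)), add(mul(Z, SZ), add(SZ, Z)))))
  [7] S(S(add(add(SSZ, add(SSZ, SZ)), add(mul(Z, SZ), add(SZ, Z)))))
  [8] S(S(add(S(add(SZ, add(SSZ, SZ))), add(mul(Z, SZ), add(SZ, Z)))))
  [9] S(S(S(add(add(SZ, add(SSZ, SZ)), add(mul(Z, SZ), add(SZ, Z))))))
  [10] S(S(S(add(S(add(Z, add(SSZ, SZ))), add(mul(Z, SZ), add(SZ, Z))))))
  [11] S(S(S(S(add(add(Z, add(SSZ, SZ)), add(mul(Z, SZ), add(SZ, Z)))))))
  [12] S(S(S(S(add(add(SSZ, SZ), add(mul(Z, SZ), add(SZ, Z)))))))
  [13] S(S(S(S(add(S(add(SZ, SZ)), add(mul(Z, SZ), add(SZ, Z)))))))
  [14] S(S(S(S(S(add(add(SZ, SZ), add(mul(Z, SZ), add(SZ, Z))))))))
  [15] S(S(S(S(S(add(S(add(Z, SZ)), add(mul(Z, SZ), add(SZ, Z))))))))
  [16] S(S(S(S(S(S(add(add(Z, SZ), add(mul(Z, SZ), add(SZ, Z)))))))))
  [17] S(S(S(S(S(S(add(SZ, add(mul(Z, SZ), add(SZ, Z)))))))))
  [18] S(S(S(S(S(S(S(add(Z, add(mul(Z, SZ), add(SZ, Z))))))))))
  [19] S(S(S(S(S(S(S(add(mul(Z, SZ), add(SZ, Z)))))))))
  [20] S(S(S(S(S(S(S(add(Z, add(SZ, Z)))))))))
  [21] S(S(S(S(S(S(S(add(SZ, Z))))))))
  [22] S(S(S(S(S(S(S(S(add(Z, Z)))))))))
  [23] S^8(Z)

Term B:
  start: add(add(mul(SZ, Z), add(SSZ, SZ)), add(Z, add(SZ, S^4(Z))))
  [1] add(add(add(Z, mul(Z, Z)), add(SSZ, SZ)), add(Z, add(SZ, S^4(Z))))
  [2] add(add(mul(Z, Z), add(SSZ, SZ)), add(Z, add(SZ, S^4(Z))))
  [3] add(add(Z, add(SSZ, SZ)), add(Z, add(SZ, S^4(Z))))
  [4] add(add(SSZ, SZ), add(Z, add(SZ, S^4(Z))))
  [5] add(S(add(SZ, SZ)), add(Z, add(SZ, S^4(Z))))
  [6] S(add(add(SZ, SZ), add(Z, add(SZ, S^4(Z)))))
  [7] S(add(S(add(Z, SZ)), add(Z, add(SZ, S^4(Z)))))
  [8] S(S(add(add(Z, SZ), add(Z, add(SZ, S^4(Z))))))
  [9] S(S(add(SZ, add(Z, add(SZ, S^4(Z))))))
  [10] S(S(S(add(Z, add(Z, add(SZ, S^4(Z)))))))
  [11] S(S(S(add(Z, add(SZ, S^4(Z))))))
  [12] S(S(S(add(SZ, S^4(Z)))))
  [13] S(S(S(S(add(Z, S^4(Z))))))
  [14] S^8(Z)

Answer: SAME — A ⇓ S^8(Z), B ⇓ S^8(Z)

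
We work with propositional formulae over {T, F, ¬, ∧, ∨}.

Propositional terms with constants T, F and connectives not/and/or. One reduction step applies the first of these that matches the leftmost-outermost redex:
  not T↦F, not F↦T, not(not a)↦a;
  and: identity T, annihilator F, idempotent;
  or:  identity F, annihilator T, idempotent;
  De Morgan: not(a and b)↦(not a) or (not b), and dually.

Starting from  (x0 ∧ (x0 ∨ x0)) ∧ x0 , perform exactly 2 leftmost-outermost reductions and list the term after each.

Answer: after 2 steps: x0 ∧ x0

Reduction:
  start: (x0 ∧ (x0 ∨ x0)) ∧ x0
  [1] (x0 ∧ x0) ∧ x0
  [2] x0 ∧ x0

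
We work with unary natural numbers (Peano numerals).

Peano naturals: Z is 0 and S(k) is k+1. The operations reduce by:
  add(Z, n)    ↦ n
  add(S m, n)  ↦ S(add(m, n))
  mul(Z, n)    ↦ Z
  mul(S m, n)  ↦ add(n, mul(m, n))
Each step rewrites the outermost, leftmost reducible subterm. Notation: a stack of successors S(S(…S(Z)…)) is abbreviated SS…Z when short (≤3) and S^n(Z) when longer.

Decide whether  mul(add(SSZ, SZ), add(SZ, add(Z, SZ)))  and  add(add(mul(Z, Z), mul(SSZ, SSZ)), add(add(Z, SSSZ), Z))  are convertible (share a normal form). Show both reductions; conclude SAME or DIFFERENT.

Answer: DIFFERENT — A ⇓ S^6(Z), B ⇓ S^7(Z)

Working:
Term A:
  start: mul(add(SSZ, SZ), add(SZ, add(Z, SZ)))
  step 1: mul(S(add(SZ, SZ)), add(SZ, add(Z, SZ)))
  step 2: add(add(SZ, add(Z, SZ)), mul(add(SZ, SZ), add(SZ, add(Z, SZ))))
  step 3: add(S(add(Z, add(Z, SZ))), mul(add(SZ, SZ), add(SZ, add(Z, SZ))))
  step 4: S(add(add(Z, add(Z, SZ)), mul(add(SZ, SZ), add(SZ, add(Z, SZ)))))
  step 5: S(add(add(Z, SZ), mul(add(SZ, SZ), add(SZ, add(Z, SZ)))))
  step 6: S(add(SZ, mul(add(SZ, SZ), add(SZ, add(Z, SZ)))))
  step 7: S(S(add(Z, mul(add(SZ, SZ), add(SZ, add(Z, SZ))))))
  step 8: S(S(mul(add(SZ, SZ), add(SZ, add(Z, SZ)))))
  step 9: S(S(mul(S(add(Z, SZ)), add(SZ, add(Z, SZ)))))
  step 10: S(S(add(add(SZ, add(Z, SZ)), mul(add(Z, SZ), add(SZ, add(Z, SZ))))))
  step 11: S(S(add(S(add(Z, add(Z, SZ))), mul(add(Z, SZ), add(SZ, add(Z, SZ))))))
  step 12: S(S(S(add(add(Z, add(Z, SZ)), mul(add(Z, SZ), add(SZ, add(Z, SZ)))))))
  step 13: S(S(S(add(add(Z, SZ), mul(add(Z, SZ), add(SZ, add(Z, SZ)))))))
  step 14: S(S(S(add(SZ, mul(add(Z, SZ), add(SZ, add(Z, SZ)))))))
  step 15: S(S(S(S(add(Z, mul(add(Z, SZ), add(SZ, add(Z, SZ))))))))
  step 16: S(S(S(S(mul(add(Z, SZ), add(SZ, add(Z, SZ)))))))
  step 17: S(S(S(S(mul(SZ, add(SZ, add(Z, SZ)))))))
  step 18: S(S(S(S(add(add(SZ, add(Z, SZ)), mul(Z, add(SZ, add(Z, SZ))))))))
  step 19: S(S(S(S(add(S(add(Z, add(Z, SZ))), mul(Z, add(SZ, add(Z, SZ))))))))
  step 20: S(S(S(S(S(add(add(Z, add(Z, SZ)), mul(Z, add(SZ, add(Z, SZ)))))))))
  step 21: S(S(S(S(S(add(add(Z, SZ), mul(Z, add(SZ, add(Z, SZ)))))))))
  step 22: S(S(S(S(S(add(SZ, mul(Z, add(SZ, add(Z, SZ)))))))))
  step 23: S(S(S(S(S(S(add(Z, mul(Z, add(SZ, add(Z, SZ))))))))))
  step 24: S(S(S(S(S(S(mul(Z, add(SZ, add(Z, SZ)))))))))
  step 25: S^6(Z)

Term B:
  start: add(add(mul(Z, Z), mul(SSZ, SSZ)), add(add(Z, SSSZ), Z))
  step 1: add(add(Z, mul(SSZ, SSZ)), add(add(Z, SSSZ), Z))
  step 2: add(mul(SSZ, SSZ), add(add(Z, SSSZ), Z))
  step 3: add(add(SSZ, mul(SZ, SSZ)), add(add(Z, SSSZ), Z))
  step 4: add(S(add(SZ, mul(SZ, SSZ))), add(add(Z, SSSZ), Z))
  step 5: S(add(add(SZ, mul(SZ, SSZ)), add(add(Z, SSSZ), Z)))
  step 6: S(add(S(add(Z, mul(SZ, SSZ))), add(add(Z, SSSZ), Z)))
  step 7: S(S(add(add(Z, mul(SZ, SSZ)), add(add(Z, SSSZ), Z))))
  step 8: S(S(add(mul(SZ, SSZ), add(add(Z, SSSZ), Z))))
  step 9: S(S(add(add(SSZ, mul(Z, SSZ)), add(add(Z, SSSZ), Z))))
  step 10: S(S(add(S(add(SZ, mul(Z, SSZ))), add(add(Z, SSSZ), Z))))
  step 11: S(S(S(add(add(SZ, mul(Z, SSZ)), add(add(Z, SSSZ), Z)))))
  step 12: S(S(S(add(S(add(Z, mul(Z, SSZ))), add(add(Z, SSSZ), Z)))))
  step 13: S(S(S(S(add(add(Z, mul(Z, SSZ)), add(add(Z, SSSZ), Z))))))
  step 14: S(S(S(S(add(mul(Z, SSZ), add(add(Z, SSSZ), Z))))))
  step 15: S(S(S(S(add(Z, add(add(Z, SSSZ), Z))))))
  step 16: S(S(S(S(add(add(Z, SSSZ), Z)))))
  step 17: S(S(S(S(add(SSSZ, Z)))))
  step 18: S(S(S(S(S(add(SSZ, Z))))))
  step 19: S(S(S(S(S(S(add(SZ, Z)))))))
  step 20: S(S(S(S(S(S(S(add(Z, Z))))))))
  step 21: S^7(Z)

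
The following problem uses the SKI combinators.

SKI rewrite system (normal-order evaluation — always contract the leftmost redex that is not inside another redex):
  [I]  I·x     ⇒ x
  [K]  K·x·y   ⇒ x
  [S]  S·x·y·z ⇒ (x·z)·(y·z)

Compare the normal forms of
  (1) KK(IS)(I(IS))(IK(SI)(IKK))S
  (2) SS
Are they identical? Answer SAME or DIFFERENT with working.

Answer: SAME — A ⇓ SS, B ⇓ SS

Reduction:
Term A:
  start: KK(IS)(I(IS))(IK(SI)(IKK))S
  [1] K(I(IS))(IK(SI)(IKK))S
  [2] I(IS)S
  [3] ISS
  [4] SS

Term B:
  start: SS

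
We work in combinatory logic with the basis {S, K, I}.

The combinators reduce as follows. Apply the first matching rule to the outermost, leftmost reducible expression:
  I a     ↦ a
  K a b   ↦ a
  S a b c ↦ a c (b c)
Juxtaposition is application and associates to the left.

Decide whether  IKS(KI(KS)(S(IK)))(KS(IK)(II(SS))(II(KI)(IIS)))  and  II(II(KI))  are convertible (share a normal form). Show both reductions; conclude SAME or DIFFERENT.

Term A:
  start: IKS(KI(KS)(S(IK)))(KS(IK)(II(SS))(II(KI)(IIS)))
  →1  KS(KI(KS)(S(IK)))(KS(IK)(II(SS))(II(KI)(IIS)))
  →2  S(KS(IK)(II(SS))(II(KI)(IIS)))
  →3  S(S(II(SS))(II(KI)(IIS)))
  →4  S(S(I(SS))(II(KI)(IIS)))
  →5  S(S(SS)(II(KI)(IIS)))
  →6  S(S(SS)(I(KI)(IIS)))
  →7  S(S(SS)(KI(IIS)))
  →8  S(S(SS)I)

Term B:
  start: II(II(KI))
  →1  I(II(KI))
  →2  II(KI)
  →3  I(KI)
  →4  KI

Answer: DIFFERENT — A ⇓ S(S(SS)I), B ⇓ KI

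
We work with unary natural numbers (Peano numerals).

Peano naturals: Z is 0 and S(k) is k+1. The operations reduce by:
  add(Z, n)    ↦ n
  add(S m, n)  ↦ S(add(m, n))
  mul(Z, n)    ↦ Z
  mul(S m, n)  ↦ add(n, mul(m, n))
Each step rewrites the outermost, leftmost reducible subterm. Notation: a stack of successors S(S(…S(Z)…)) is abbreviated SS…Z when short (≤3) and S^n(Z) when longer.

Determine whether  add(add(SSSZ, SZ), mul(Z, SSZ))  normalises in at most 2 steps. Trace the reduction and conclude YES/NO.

  start: add(add(SSSZ, SZ), mul(Z, SSZ))
  step 1: add(S(add(SSZ, SZ)), mul(Z, SSZ))
  step 2: S(add(add(SSZ, SZ), mul(Z, SSZ)))

Answer: NO — after 2 steps the term is S(add(add(SSZ, SZ), mul(Z, SSZ))), not yet normal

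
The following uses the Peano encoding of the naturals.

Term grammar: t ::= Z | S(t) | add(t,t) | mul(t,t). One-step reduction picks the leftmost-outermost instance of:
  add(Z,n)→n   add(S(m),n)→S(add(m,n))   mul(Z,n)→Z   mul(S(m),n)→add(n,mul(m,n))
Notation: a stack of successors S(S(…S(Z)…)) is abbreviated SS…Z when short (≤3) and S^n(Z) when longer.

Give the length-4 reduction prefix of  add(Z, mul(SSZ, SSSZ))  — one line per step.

  start: add(Z, mul(SSZ, SSSZ))
  [1] mul(SSZ, SSSZ)
  [2] add(SSSZ, mul(SZ, SSSZ))
  [3] S(add(SSZ, mul(SZ, SSSZ)))
  [4] S(S(add(SZ, mul(SZ, SSSZ))))

Answer: after 4 steps: S(S(add(SZ, mul(SZ, SSSZ))))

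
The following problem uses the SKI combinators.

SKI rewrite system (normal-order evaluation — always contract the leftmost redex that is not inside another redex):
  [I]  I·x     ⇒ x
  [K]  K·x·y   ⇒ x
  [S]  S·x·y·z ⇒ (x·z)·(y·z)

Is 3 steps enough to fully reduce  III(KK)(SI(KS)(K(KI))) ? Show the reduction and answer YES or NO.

  start: III(KK)(SI(KS)(K(KI)))
  [1] II(KK)(SI(KS)(K(KI)))
  [2] I(KK)(SI(KS)(K(KI)))
  [3] KK(SI(KS)(K(KI)))

Answer: NO — after 3 steps the term is KK(SI(KS)(K(KI))), not yet normal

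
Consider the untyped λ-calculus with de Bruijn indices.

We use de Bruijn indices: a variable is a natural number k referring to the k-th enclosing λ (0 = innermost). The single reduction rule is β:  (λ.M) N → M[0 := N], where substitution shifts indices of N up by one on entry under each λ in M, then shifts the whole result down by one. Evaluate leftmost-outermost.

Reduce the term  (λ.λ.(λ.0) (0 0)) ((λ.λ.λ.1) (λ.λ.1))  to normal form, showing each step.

  start: (λ.λ.(λ.0) (0 0)) ((λ.λ.λ.1) (λ.λ.1))
  →1  λ.(λ.0) (0 0)
  →2  λ.0 0

Answer: normal form = λ.0 0  (in 2 steps)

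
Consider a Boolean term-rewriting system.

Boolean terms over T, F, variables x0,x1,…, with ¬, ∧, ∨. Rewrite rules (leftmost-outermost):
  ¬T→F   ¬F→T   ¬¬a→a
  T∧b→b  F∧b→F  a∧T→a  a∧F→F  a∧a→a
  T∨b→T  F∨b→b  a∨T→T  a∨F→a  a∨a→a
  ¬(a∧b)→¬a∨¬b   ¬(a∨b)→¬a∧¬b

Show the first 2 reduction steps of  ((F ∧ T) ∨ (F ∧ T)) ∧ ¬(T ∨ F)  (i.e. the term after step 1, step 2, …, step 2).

Answer: after 2 steps: F ∧ ¬(T ∨ F)

Working:
  start: ((F ∧ T) ∨ (F ∧ T)) ∧ ¬(T ∨ F)
  →1  (F ∧ T) ∧ ¬(T ∨ F)
  →2  F ∧ ¬(T ∨ F)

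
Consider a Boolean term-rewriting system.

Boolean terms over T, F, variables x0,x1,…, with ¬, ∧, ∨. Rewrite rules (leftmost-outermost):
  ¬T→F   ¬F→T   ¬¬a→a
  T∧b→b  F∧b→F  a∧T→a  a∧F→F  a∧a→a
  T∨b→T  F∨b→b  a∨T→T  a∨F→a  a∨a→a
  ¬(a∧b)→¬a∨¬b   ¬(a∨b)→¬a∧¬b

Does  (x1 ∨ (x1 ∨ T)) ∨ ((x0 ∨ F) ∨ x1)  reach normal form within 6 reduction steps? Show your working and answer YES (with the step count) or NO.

Answer: YES — reaches normal form T in 3 ≤ 6 steps

Working:
  start: (x1 ∨ (x1 ∨ T)) ∨ ((x0 ∨ F) ∨ x1)
  [1] (x1 ∨ T) ∨ ((x0 ∨ F) ∨ x1)
  [2] T ∨ ((x0 ∨ F) ∨ x1)
  [3] T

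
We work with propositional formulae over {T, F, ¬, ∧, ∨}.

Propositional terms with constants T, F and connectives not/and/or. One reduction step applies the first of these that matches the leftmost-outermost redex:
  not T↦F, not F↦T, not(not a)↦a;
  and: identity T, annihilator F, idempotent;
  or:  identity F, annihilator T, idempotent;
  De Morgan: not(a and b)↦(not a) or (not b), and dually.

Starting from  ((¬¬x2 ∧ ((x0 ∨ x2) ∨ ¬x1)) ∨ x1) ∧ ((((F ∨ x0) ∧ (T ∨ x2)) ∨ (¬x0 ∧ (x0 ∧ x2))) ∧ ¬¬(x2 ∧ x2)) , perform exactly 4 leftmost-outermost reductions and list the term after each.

  start: ((¬¬x2 ∧ ((x0 ∨ x2) ∨ ¬x1)) ∨ x1) ∧ ((((F ∨ x0) ∧ (T ∨ x2)) ∨ (¬x0 ∧ (x0 ∧ x2))) ∧ ¬¬(x2 ∧ x2))
  →1  ((x2 ∧ ((x0 ∨ x2) ∨ ¬x1)) ∨ x1) ∧ ((((F ∨ x0) ∧ (T ∨ x2)) ∨ (¬x0 ∧ (x0 ∧ x2))) ∧ ¬¬(x2 ∧ x2))
  →2  ((x2 ∧ ((x0 ∨ x2) ∨ ¬x1)) ∨ x1) ∧ (((x0 ∧ (T ∨ x2)) ∨ (¬x0 ∧ (x0 ∧ x2))) ∧ ¬¬(x2 ∧ x2))
  →3  ((x2 ∧ ((x0 ∨ x2) ∨ ¬x1)) ∨ x1) ∧ (((x0 ∧ T) ∨ (¬x0 ∧ (x0 ∧ x2))) ∧ ¬¬(x2 ∧ x2))
  →4  ((x2 ∧ ((x0 ∨ x2) ∨ ¬x1)) ∨ x1) ∧ ((x0 ∨ (¬x0 ∧ (x0 ∧ x2))) ∧ ¬¬(x2 ∧ x2))

Answer: after 4 steps: ((x2 ∧ ((x0 ∨ x2) ∨ ¬x1)) ∨ x1) ∧ ((x0 ∨ (¬x0 ∧ (x0 ∧ x2))) ∧ ¬¬(x2 ∧ x2))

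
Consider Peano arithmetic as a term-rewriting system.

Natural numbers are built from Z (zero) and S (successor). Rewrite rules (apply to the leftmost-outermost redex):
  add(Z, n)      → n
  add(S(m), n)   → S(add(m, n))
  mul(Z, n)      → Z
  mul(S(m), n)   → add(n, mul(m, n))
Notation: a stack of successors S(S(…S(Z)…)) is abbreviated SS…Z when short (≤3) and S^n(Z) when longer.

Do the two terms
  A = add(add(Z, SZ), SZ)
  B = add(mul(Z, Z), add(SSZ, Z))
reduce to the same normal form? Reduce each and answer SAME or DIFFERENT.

Term A:
  start: add(add(Z, SZ), SZ)
  →1  add(SZ, SZ)
  →2  S(add(Z, SZ))
  →3  SSZ

Term B:
  start: add(mul(Z, Z), add(SSZ, Z))
  →1  add(Z, add(SSZ, Z))
  →2  add(SSZ, Z)
  →3  S(add(SZ, Z))
  →4  S(S(add(Z, Z)))
  →5  SSZ

Answer: SAME — A ⇓ SSZ, B ⇓ SSZ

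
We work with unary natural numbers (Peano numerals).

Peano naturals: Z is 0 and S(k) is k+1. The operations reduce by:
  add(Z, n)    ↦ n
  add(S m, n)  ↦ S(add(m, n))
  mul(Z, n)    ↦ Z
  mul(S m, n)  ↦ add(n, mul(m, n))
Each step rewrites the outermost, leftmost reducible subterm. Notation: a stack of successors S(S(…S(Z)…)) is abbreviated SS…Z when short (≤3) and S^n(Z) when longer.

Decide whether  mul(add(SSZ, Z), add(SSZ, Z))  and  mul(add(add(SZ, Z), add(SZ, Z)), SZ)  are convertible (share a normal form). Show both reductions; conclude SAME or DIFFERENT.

Term A:
  start: mul(add(SSZ, Z), add(SSZ, Z))
  [1] mul(S(add(SZ, Z)), add(SSZ, Z))
  [2] add(add(SSZ, Z), mul(add(SZ, Z), add(SSZ, Z)))
  [3] add(S(add(SZ, Z)), mul(add(SZ, Z), add(SSZ, Z)))
  [4] S(add(add(SZ, Z), mul(add(SZ, Z), add(SSZ, Z))))
  [5] S(add(S(add(Z, Z)), mul(add(SZ, Z), add(SSZ, Z))))
  [6] S(S(add(add(Z, Z), mul(add(SZ, Z), add(SSZ, Z)))))
  [7] S(S(add(Z, mul(add(SZ, Z), add(SSZ, Z)))))
  [8] S(S(mul(add(SZ, Z), add(SSZ, Z))))
  [9] S(S(mul(S(add(Z, Z)), add(SSZ, Z))))
  [10] S(S(add(add(SSZ, Z), mul(add(Z, Z), add(SSZ, Z)))))
  [11] S(S(add(S(add(SZ, Z)), mul(add(Z, Z), add(SSZ, Z)))))
  [12] S(S(S(add(add(SZ, Z), mul(add(Z, Z), add(SSZ, Z))))))
  [13] S(S(S(add(S(add(Z, Z)), mul(add(Z, Z), add(SSZ, Z))))))
  [14] S(S(S(S(add(add(Z, Z), mul(add(Z, Z), add(SSZ, Z)))))))
  [15] S(S(S(S(add(Z, mul(add(Z, Z), add(SSZ, Z)))))))
  [16] S(S(S(S(mul(add(Z, Z), add(SSZ, Z))))))
  [17] S(S(S(S(mul(Z, add(SSZ, Z))))))
  [18] S^4(Z)

Term B:
  start: mul(add(add(SZ, Z), add(SZ, Z)), SZ)
  [1] mul(add(S(add(Z, Z)), add(SZ, Z)), SZ)
  [2] mul(S(add(add(Z, Z), add(SZ, Z))), SZ)
  [3] add(SZ, mul(add(add(Z, Z), add(SZ, Z)), SZ))
  [4] S(add(Z, mul(add(add(Z, Z), add(SZ, Z)), SZ)))
  [5] S(mul(add(add(Z, Z), add(SZ, Z)), SZ))
  [6] S(mul(add(Z, add(SZ, Z)), SZ))
  [7] S(mul(add(SZ, Z), SZ))
  [8] S(mul(S(add(Z, Z)), SZ))
  [9] S(add(SZ, mul(add(Z, Z), SZ)))
  [10] S(S(add(Z, mul(add(Z, Z), SZ))))
  [11] S(S(mul(add(Z, Z), SZ)))
  [12] S(S(mul(Z, SZ)))
  [13] SSZ

Answer: DIFFERENT — A ⇓ S^4(Z), B ⇓ SSZ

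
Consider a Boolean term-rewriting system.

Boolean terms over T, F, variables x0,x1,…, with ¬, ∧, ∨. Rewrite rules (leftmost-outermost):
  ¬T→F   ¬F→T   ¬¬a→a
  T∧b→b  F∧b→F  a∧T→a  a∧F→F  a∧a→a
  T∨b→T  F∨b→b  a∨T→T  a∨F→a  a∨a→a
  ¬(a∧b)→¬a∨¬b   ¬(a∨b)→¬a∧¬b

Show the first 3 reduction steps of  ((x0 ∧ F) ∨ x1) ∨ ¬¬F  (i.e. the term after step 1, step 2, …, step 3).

  start: ((x0 ∧ F) ∨ x1) ∨ ¬¬F
  →1  (F ∨ x1) ∨ ¬¬F
  →2  x1 ∨ ¬¬F
  →3  x1 ∨ F

Answer: after 3 steps: x1 ∨ F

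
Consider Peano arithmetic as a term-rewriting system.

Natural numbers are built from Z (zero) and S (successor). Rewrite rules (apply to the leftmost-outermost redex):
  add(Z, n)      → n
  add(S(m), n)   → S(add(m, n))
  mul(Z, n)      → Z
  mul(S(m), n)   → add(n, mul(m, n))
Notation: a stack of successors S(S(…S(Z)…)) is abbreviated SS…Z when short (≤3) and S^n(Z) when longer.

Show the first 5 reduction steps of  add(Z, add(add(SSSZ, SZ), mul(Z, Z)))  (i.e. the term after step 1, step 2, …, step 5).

  start: add(Z, add(add(SSSZ, SZ), mul(Z, Z)))
  [1] add(add(SSSZ, SZ), mul(Z, Z))
  [2] add(S(add(SSZ, SZ)), mul(Z, Z))
  [3] S(add(add(SSZ, SZ), mul(Z, Z)))
  [4] S(add(S(add(SZ, SZ)), mul(Z, Z)))
  [5] S(S(add(add(SZ, SZ), mul(Z, Z))))

Answer: after 5 steps: S(S(add(add(SZ, SZ), mul(Z, Z))))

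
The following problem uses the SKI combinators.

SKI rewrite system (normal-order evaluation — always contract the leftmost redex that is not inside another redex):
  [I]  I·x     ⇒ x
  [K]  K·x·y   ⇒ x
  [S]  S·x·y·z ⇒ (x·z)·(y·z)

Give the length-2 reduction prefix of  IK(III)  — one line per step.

  start: IK(III)
  →1  K(III)
  →2  K(II)

Answer: after 2 steps: K(II)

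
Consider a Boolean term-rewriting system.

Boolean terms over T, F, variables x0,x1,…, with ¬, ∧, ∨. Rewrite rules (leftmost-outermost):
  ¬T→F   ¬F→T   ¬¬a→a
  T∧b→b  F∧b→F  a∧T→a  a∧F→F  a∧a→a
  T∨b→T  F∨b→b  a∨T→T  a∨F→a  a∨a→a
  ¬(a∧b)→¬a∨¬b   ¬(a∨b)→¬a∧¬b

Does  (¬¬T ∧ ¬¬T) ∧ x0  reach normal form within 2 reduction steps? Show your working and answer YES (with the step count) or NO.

  start: (¬¬T ∧ ¬¬T) ∧ x0
  →1  ¬¬T ∧ x0
  →2  T ∧ x0

Answer: NO — after 2 steps the term is T ∧ x0, not yet normal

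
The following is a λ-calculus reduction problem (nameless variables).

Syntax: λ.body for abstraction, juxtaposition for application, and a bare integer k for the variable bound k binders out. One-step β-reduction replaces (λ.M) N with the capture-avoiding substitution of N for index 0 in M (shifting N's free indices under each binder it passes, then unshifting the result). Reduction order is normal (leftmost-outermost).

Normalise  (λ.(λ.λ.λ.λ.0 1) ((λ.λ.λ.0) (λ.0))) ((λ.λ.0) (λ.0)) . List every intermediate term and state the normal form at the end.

  start: (λ.(λ.λ.λ.λ.0 1) ((λ.λ.λ.0) (λ.0))) ((λ.λ.0) (λ.0))
  →1  (λ.λ.λ.λ.0 1) ((λ.λ.λ.0) (λ.0))
  →2  λ.λ.λ.0 1

Answer: normal form = λ.λ.λ.0 1  (in 2 steps)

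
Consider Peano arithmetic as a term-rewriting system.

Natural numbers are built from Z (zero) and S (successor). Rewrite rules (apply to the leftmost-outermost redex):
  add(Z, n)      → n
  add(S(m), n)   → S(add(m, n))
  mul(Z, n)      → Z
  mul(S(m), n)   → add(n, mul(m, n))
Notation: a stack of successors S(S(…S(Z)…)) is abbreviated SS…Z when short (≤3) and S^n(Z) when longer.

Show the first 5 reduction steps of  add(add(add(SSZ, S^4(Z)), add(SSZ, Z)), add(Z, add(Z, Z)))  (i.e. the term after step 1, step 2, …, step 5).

Answer: after 5 steps: S(add(S(add(add(Z, S^4(Z)), add(SSZ, Z))), add(Z, add(Z, Z))))

Reduction:
  start: add(add(add(SSZ, S^4(Z)), add(SSZ, Z)), add(Z, add(Z, Z)))
  [1] add(add(S(add(SZ, S^4(Z))), add(SSZ, Z)), add(Z, add(Z, Z)))
  [2] add(S(add(add(SZ, S^4(Z)), add(SSZ, Z))), add(Z, add(Z, Z)))
  [3] S(add(add(add(SZ, S^4(Z)), add(SSZ, Z)), add(Z, add(Z, Z))))
  [4] S(add(add(S(add(Z, S^4(Z))), add(SSZ, Z)), add(Z, add(Z, Z))))
  [5] S(add(S(add(add(Z, S^4(Z)), add(SSZ, Z))), add(Z, add(Z, Z))))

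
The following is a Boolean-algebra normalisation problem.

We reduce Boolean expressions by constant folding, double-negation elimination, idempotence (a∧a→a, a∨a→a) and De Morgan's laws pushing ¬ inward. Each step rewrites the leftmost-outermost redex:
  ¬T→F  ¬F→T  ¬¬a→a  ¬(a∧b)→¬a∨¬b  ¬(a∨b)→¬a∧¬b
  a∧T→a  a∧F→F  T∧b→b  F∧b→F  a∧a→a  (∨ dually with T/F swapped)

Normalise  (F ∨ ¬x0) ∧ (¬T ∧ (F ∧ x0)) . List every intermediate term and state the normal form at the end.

Answer: normal form = F  (in 4 steps)

Derivation:
  start: (F ∨ ¬x0) ∧ (¬T ∧ (F ∧ x0))
  step 1: ¬x0 ∧ (¬T ∧ (F ∧ x0))
  step 2: ¬x0 ∧ (F ∧ (F ∧ x0))
  step 3: ¬x0 ∧ F
  step 4: F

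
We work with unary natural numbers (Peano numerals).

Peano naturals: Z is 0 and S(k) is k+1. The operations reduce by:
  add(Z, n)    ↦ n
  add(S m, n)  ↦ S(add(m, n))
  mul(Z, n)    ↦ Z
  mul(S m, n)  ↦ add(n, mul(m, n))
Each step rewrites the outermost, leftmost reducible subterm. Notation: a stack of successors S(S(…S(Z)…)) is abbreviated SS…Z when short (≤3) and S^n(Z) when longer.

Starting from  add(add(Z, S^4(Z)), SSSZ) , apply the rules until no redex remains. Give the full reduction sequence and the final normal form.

  start: add(add(Z, S^4(Z)), SSSZ)
  step 1: add(S^4(Z), SSSZ)
  step 2: S(add(SSSZ, SSSZ))
  step 3: S(S(add(SSZ, SSSZ)))
  step 4: S(S(S(add(SZ, SSSZ))))
  step 5: S(S(S(S(add(Z, SSSZ)))))
  step 6: S^7(Z)

Answer: normal form = S^7(Z)  (in 6 steps)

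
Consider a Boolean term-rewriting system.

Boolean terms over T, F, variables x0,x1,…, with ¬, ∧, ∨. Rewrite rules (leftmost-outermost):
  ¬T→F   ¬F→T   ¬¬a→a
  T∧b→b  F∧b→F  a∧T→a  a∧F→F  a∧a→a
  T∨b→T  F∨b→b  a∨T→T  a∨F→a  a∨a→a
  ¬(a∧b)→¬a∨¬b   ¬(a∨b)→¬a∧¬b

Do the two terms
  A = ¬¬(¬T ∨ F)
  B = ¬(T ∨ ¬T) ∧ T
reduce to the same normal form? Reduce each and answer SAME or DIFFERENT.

Term A:
  start: ¬¬(¬T ∨ F)
  →1  ¬T ∨ F
  →2  ¬T
  →3  F

Term B:
  start: ¬(T ∨ ¬T) ∧ T
  →1  ¬(T ∨ ¬T)
  →2  ¬T ∧ ¬¬T
  →3  F ∧ ¬¬T
  →4  F

Answer: SAME — A ⇓ F, B ⇓ F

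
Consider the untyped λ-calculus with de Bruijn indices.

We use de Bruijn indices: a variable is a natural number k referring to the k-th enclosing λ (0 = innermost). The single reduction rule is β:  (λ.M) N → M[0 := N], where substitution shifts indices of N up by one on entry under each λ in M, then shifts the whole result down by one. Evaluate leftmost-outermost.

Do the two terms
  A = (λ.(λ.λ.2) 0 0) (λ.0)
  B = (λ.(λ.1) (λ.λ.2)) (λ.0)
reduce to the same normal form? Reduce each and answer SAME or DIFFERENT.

Answer: SAME — A ⇓ λ.0, B ⇓ λ.0

Working:
Term A:
  start: (λ.(λ.λ.2) 0 0) (λ.0)
  →1  (λ.λ.λ.0) (λ.0) (λ.0)
  →2  (λ.λ.0) (λ.0)
  →3  λ.0

Term B:
  start: (λ.(λ.1) (λ.λ.2)) (λ.0)
  →1  (λ.λ.0) (λ.λ.λ.0)
  →2  λ.0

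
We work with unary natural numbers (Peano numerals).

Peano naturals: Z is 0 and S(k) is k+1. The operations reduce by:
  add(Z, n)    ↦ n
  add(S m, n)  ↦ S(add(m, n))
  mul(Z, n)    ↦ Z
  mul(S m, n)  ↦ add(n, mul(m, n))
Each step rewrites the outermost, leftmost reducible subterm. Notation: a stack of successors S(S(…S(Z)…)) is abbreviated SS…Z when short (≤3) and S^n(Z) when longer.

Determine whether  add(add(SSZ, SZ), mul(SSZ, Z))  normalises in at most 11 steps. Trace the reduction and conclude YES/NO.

Answer: NO — after 11 steps the term is S(S(S(mul(Z, Z)))), not yet normal

Derivation:
  start: add(add(SSZ, SZ), mul(SSZ, Z))
  [1] add(S(add(SZ, SZ)), mul(SSZ, Z))
  [2] S(add(add(SZ, SZ), mul(SSZ, Z)))
  [3] S(add(S(add(Z, SZ)), mul(SSZ, Z)))
  [4] S(S(add(add(Z, SZ), mul(SSZ, Z))))
  [5] S(S(add(SZ, mul(SSZ, Z))))
  [6] S(S(S(add(Z, mul(SSZ, Z)))))
  [7] S(S(S(mul(SSZ, Z))))
  [8] S(S(S(add(Z, mul(SZ, Z)))))
  [9] S(S(S(mul(SZ, Z))))
  [10] S(S(S(add(Z, mul(Z, Z)))))
  [11] S(S(S(mul(Z, Z))))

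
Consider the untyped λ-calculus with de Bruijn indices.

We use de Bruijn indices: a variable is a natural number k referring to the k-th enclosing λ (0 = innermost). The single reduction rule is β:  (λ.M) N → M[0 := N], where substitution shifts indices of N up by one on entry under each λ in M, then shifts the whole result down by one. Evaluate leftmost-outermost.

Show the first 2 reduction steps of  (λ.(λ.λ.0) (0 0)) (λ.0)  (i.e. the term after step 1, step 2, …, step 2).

Answer: after 2 steps: λ.0

Derivation:
  start: (λ.(λ.λ.0) (0 0)) (λ.0)
  [1] (λ.λ.0) ((λ.0) (λ.0))
  [2] λ.0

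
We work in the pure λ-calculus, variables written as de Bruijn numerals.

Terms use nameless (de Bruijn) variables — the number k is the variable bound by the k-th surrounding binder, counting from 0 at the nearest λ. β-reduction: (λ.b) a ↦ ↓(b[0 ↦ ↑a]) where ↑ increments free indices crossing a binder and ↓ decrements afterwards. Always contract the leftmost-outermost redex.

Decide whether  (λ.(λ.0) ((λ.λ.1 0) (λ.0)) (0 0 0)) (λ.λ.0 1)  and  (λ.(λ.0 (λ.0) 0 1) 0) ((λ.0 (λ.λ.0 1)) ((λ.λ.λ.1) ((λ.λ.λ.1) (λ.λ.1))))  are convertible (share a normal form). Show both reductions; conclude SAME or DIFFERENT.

Term A:
  start: (λ.(λ.0) ((λ.λ.1 0) (λ.0)) (0 0 0)) (λ.λ.0 1)
  [1] (λ.0) ((λ.λ.1 0) (λ.0)) ((λ.λ.0 1) (λ.λ.0 1) (λ.λ.0 1))
  [2] (λ.λ.1 0) (λ.0) ((λ.λ.0 1) (λ.λ.0 1) (λ.λ.0 1))
  [3] (λ.(λ.0) 0) ((λ.λ.0 1) (λ.λ.0 1) (λ.λ.0 1))
  [4] (λ.0) ((λ.λ.0 1) (λ.λ.0 1) (λ.λ.0 1))
  [5] (λ.λ.0 1) (λ.λ.0 1) (λ.λ.0 1)
  [6] (λ.0 (λ.λ.0 1)) (λ.λ.0 1)
  [7] (λ.λ.0 1) (λ.λ.0 1)
  [8] λ.0 (λ.λ.0 1)

Term B:
  start: (λ.(λ.0 (λ.0) 0 1) 0) ((λ.0 (λ.λ.0 1)) ((λ.λ.λ.1) ((λ.λ.λ.1) (λ.λ.1))))
  [1] (λ.0 (λ.0) 0 ((λ.0 (λ.λ.0 1)) ((λ.λ.λ.1) ((λ.λ.λ.1) (λ.λ.1))))) ((λ.0 (λ.λ.0 1)) ((λ.λ.λ.1) ((λ.λ.λ.1) (λ.λ.1))))
  [2] (λ.0 (λ.λ.0 1)) ((λ.λ.λ.1) ((λ.λ.λ.1) (λ.λ.1))) (λ.0) ((λ.0 (λ.λ.0 1)) ((λ.λ.λ.1) ((λ.λ.λ.1) (λ.λ.1)))) ((λ.0 (λ.λ.0 1)) ((λ.λ.λ.1) ((λ.λ.λ.1) (λ.λ.1))))
  [3] (λ.λ.λ.1) ((λ.λ.λ.1) (λ.λ.1)) (λ.λ.0 1) (λ.0) ((λ.0 (λ.λ.0 1)) ((λ.λ.λ.1) ((λ.λ.λ.1) (λ.λ.1)))) ((λ.0 (λ.λ.0 1)) ((λ.λ.λ.1) ((λ.λ.λ.1) (λ.λ.1))))
  [4] (λ.λ.1) (λ.λ.0 1) (λ.0) ((λ.0 (λ.λ.0 1)) ((λ.λ.λ.1) ((λ.λ.λ.1) (λ.λ.1)))) ((λ.0 (λ.λ.0 1)) ((λ.λ.λ.1) ((λ.λ.λ.1) (λ.λ.1))))
  [5] (λ.λ.λ.0 1) (λ.0) ((λ.0 (λ.λ.0 1)) ((λ.λ.λ.1) ((λ.λ.λ.1) (λ.λ.1)))) ((λ.0 (λ.λ.0 1)) ((λ.λ.λ.1) ((λ.λ.λ.1) (λ.λ.1))))
  [6] (λ.λ.0 1) ((λ.0 (λ.λ.0 1)) ((λ.λ.λ.1) ((λ.λ.λ.1) (λ.λ.1)))) ((λ.0 (λ.λ.0 1)) ((λ.λ.λ.1) ((λ.λ.λ.1) (λ.λ.1))))
  [7] (λ.0 ((λ.0 (λ.λ.0 1)) ((λ.λ.λ.1) ((λ.λ.λ.1) (λ.λ.1))))) ((λ.0 (λ.λ.0 1)) ((λ.λ.λ.1) ((λ.λ.λ.1) (λ.λ.1))))
  [8] (λ.0 (λ.λ.0 1)) ((λ.λ.λ.1) ((λ.λ.λ.1) (λ.λ.1))) ((λ.0 (λ.λ.0 1)) ((λ.λ.λ.1) ((λ.λ.λ.1) (λ.λ.1))))
  [9] (λ.λ.λ.1) ((λ.λ.λ.1) (λ.λ.1)) (λ.λ.0 1) ((λ.0 (λ.λ.0 1)) ((λ.λ.λ.1) ((λ.λ.λ.1) (λ.λ.1))))
  [10] (λ.λ.1) (λ.λ.0 1) ((λ.0 (λ.λ.0 1)) ((λ.λ.λ.1) ((λ.λ.λ.1) (λ.λ.1))))
  [11] (λ.λ.λ.0 1) ((λ.0 (λ.λ.0 1)) ((λ.λ.λ.1) ((λ.λ.λ.1) (λ.λ.1))))
  [12] λ.λ.0 1

Answer: DIFFERENT — A ⇓ λ.0 (λ.λ.0 1), B ⇓ λ.λ.0 1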